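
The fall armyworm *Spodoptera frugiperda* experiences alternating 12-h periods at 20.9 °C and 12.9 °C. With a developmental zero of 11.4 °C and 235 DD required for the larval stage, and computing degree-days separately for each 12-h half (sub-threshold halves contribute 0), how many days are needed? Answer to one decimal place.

42.7 days

Day half: max(0, 20.9 − 11.4) × 0.5 = 9.5 × 0.5 = 4.75 DD.
Night half: max(0, 12.9 − 11.4) × 0.5 = 1.5 × 0.5 = 0.75 DD.
Per 24 h: 5.50 DD/day.
Duration = 235 / 5.50 = 42.727 ≈ 42.7 days.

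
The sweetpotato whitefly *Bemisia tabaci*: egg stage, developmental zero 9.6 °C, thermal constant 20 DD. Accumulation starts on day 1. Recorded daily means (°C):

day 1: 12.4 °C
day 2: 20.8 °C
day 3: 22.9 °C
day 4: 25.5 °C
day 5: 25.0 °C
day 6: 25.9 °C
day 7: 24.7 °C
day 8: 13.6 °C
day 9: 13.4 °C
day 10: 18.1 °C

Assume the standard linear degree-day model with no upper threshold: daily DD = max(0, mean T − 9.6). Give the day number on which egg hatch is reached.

day 3

Daily DD above 9.6 °C: 2.8, 11.2, 13.3, 15.9, 15.4, 16.3, 15.1, 4.0, 3.8, 8.5.
Cumulative: 2.8, 14.0, 27.3, 43.2, 58.6, 74.9, 90.0, 94.0, 97.8, 106.3.
The total first reaches 20 DD on day 3.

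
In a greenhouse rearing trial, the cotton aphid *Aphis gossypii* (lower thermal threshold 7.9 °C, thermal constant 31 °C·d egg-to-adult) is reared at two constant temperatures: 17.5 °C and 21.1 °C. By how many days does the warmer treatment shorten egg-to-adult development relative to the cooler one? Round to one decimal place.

0.9 days

At 17.5 °C: 31 / (17.5 − 7.9) = 31 / 9.6 = 3.229 d.
At 21.1 °C: 31 / (21.1 − 7.9) = 31 / 13.2 = 2.348 d.
Difference = |3.229 − 2.348| = 0.881 ≈ 0.9 days.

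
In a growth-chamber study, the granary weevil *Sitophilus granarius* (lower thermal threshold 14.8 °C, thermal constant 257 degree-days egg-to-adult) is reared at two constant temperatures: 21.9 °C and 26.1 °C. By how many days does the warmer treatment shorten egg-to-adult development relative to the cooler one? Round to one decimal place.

At 21.9 °C: 257 / (21.9 − 14.8) = 257 / 7.1 = 36.197 d.
At 26.1 °C: 257 / (26.1 − 14.8) = 257 / 11.3 = 22.743 d.
Difference = |36.197 − 22.743| = 13.454 ≈ 13.5 days.

13.5 days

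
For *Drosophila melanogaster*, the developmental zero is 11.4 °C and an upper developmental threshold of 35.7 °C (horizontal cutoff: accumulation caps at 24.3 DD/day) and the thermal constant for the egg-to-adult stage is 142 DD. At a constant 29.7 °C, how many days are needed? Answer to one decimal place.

7.8 days

Daily accumulation = 29.7 − 11.4 = 18.3 DD/day.
Duration = 142 / 18.3 = 7.760 ≈ 7.8 days.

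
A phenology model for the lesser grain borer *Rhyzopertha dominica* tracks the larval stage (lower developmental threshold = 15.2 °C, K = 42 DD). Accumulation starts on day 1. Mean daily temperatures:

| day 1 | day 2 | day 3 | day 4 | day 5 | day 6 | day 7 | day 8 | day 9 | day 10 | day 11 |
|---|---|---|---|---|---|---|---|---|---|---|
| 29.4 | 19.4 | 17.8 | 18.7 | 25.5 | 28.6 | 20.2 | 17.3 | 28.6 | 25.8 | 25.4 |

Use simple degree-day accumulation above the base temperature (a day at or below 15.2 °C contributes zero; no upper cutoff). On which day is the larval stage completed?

Daily DD above 15.2 °C: 14.2, 4.2, 2.6, 3.5, 10.3, 13.4, 5.0, 2.1, 13.4, 10.6, 10.2.
Cumulative: 14.2, 18.4, 21.0, 24.5, 34.8, 48.2, 53.2, 55.3, 68.7, 79.3, 89.5.
The total first reaches 42 DD on day 6.

day 6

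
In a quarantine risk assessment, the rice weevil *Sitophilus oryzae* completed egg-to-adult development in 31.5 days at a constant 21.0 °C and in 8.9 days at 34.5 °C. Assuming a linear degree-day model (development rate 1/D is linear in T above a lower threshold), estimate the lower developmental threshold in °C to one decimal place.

Under the model K = D·(T − T_b), so D₁·(T₁ − T_b) = D₂·(T₂ − T_b).
31.5·(21.0 − T_b) = 8.9·(34.5 − T_b)
T_b = (31.5·21.0 − 8.9·34.5) / (31.5 − 8.9) = 354.45 / 22.6 = 15.684 °C ≈ 15.7 °C.

15.7 °C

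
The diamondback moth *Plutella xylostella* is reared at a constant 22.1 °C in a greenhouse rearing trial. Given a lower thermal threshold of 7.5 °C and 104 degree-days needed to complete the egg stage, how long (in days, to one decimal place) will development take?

Daily accumulation = 22.1 − 7.5 = 14.6 DD/day.
Duration = 104 / 14.6 = 7.123 ≈ 7.1 days.

7.1 days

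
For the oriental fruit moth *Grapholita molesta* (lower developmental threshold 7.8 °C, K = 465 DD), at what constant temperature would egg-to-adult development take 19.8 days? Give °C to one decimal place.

31.3 °C

Required daily accumulation = 465 / 19.8 = 23.485 DD/day.
T = T_base + 23.485 = 7.8 + 23.485 = 31.285 ≈ 31.3 °C.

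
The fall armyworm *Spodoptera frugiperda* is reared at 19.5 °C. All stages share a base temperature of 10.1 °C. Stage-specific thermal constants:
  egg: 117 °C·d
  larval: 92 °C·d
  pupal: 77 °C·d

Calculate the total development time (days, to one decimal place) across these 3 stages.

Daily accumulation at 19.5 °C = 19.5 − 10.1 = 9.4 DD/day.
Total K = 117 + 92 + 77 = 286 DD.
Total duration = 286 / 9.4 = 30.426 ≈ 30.4 days.

30.4 days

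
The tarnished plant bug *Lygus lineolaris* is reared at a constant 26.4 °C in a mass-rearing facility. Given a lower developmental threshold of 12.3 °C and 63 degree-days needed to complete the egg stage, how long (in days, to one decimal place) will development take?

Daily accumulation = 26.4 − 12.3 = 14.1 DD/day.
Duration = 63 / 14.1 = 4.468 ≈ 4.5 days.

4.5 days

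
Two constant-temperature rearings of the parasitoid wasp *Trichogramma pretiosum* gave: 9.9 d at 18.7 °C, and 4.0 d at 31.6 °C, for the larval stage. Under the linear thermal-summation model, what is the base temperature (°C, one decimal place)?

Linear rate model ⇒ the product D·(T − T_b) is constant across temperatures.
9.9·(18.7 − T_b) = 4.0·(31.6 − T_b)
T_b = (9.9·18.7 − 4.0·31.6) / (9.9 − 4.0) = 58.73 / 5.9 = 9.954 °C ≈ 10.0 °C.

10.0 °C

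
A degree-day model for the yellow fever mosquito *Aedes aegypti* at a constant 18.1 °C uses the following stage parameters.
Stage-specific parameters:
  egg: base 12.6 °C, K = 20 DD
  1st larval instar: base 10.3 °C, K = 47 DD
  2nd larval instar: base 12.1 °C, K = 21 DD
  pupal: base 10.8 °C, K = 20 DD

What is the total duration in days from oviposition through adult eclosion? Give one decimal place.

15.9 days

egg: 20 / (18.1 − 12.6) = 20 / 5.5 = 3.636 d.
1st larval instar: 47 / (18.1 − 10.3) = 47 / 7.8 = 6.026 d.
2nd larval instar: 21 / (18.1 − 12.1) = 21 / 6.0 = 3.500 d.
pupal: 20 / (18.1 − 10.8) = 20 / 7.3 = 2.740 d.
Sum = 15.902 ≈ 15.9 days.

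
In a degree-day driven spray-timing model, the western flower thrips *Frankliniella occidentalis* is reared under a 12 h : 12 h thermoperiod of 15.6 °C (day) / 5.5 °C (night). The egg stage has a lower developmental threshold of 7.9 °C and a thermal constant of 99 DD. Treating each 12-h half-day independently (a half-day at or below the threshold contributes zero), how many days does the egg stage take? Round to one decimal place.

25.7 days

Day half: max(0, 15.6 − 7.9) × 0.5 = 7.7 × 0.5 = 3.85 DD.
Night half: max(0, 5.5 − 7.9) × 0.5 = 0.0 × 0.5 = 0.00 DD.
Per 24 h: 3.85 DD/day.
Duration = 99 / 3.85 = 25.714 ≈ 25.7 days.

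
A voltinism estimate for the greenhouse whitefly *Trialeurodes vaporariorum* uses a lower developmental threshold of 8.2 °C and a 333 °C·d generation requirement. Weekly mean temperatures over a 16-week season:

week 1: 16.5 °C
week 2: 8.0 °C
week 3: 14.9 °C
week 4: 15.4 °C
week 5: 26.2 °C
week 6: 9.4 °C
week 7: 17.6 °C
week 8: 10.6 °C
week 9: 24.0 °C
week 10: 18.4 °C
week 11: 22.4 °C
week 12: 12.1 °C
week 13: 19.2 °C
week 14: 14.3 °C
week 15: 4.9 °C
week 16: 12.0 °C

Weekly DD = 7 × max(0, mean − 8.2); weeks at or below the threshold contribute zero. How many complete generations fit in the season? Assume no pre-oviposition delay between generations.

Weekly DD (7 × max(0, T̄ − 8.2)): 58.1, 0.0, 46.9, 50.4, 126.0, 8.4, 65.8, 16.8, 110.6, 71.4, 99.4, 27.3, 77.0, 42.7, 0.0, 26.6.
Season total = 827.4 DD.
Complete generations = ⌊827.4 / 333⌋ = 2.

2 generations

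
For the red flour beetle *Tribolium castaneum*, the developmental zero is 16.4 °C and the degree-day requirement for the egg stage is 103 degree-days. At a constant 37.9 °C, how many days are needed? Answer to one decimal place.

4.8 days

Daily accumulation = 37.9 − 16.4 = 21.5 DD/day.
Duration = 103 / 21.5 = 4.791 ≈ 4.8 days.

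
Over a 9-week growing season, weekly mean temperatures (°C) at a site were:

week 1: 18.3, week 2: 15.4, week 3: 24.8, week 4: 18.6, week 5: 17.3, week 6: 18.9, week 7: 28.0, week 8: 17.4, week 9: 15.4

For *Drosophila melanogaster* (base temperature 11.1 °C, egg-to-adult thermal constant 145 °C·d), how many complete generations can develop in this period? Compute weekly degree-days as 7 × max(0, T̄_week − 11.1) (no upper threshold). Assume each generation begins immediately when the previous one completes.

Weekly DD (7 × max(0, T̄ − 11.1)): 50.4, 30.1, 95.9, 52.5, 43.4, 54.6, 118.3, 44.1, 30.1.
Season total = 519.4 DD.
Complete generations = ⌊519.4 / 145⌋ = 3.

3 generations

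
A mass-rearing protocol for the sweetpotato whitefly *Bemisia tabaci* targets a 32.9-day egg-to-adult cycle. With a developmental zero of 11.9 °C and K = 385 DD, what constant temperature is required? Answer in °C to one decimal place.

23.6 °C

Required daily accumulation = 385 / 32.9 = 11.702 DD/day.
T = T_base + 11.702 = 11.9 + 11.702 = 23.602 ≈ 23.6 °C.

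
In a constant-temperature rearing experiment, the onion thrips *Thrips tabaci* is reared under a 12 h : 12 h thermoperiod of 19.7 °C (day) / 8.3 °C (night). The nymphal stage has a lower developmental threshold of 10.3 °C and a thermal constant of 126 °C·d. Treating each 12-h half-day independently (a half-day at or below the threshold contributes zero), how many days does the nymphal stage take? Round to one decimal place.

26.8 days

Day half: max(0, 19.7 − 10.3) × 0.5 = 9.4 × 0.5 = 4.70 DD.
Night half: max(0, 8.3 − 10.3) × 0.5 = 0.0 × 0.5 = 0.00 DD.
Per 24 h: 4.70 DD/day.
Duration = 126 / 4.70 = 26.809 ≈ 26.8 days.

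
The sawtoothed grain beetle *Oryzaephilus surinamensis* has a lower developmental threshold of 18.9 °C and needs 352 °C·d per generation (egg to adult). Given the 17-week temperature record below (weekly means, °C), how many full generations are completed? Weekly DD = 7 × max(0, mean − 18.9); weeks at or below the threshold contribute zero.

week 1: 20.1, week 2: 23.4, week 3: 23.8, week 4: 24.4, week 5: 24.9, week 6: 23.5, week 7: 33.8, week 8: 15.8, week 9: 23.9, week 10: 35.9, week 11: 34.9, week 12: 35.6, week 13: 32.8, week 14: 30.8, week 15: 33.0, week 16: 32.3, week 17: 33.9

Weekly DD (7 × max(0, T̄ − 18.9)): 8.4, 31.5, 34.3, 38.5, 42.0, 32.2, 104.3, 0.0, 35.0, 119.0, 112.0, 116.9, 97.3, 83.3, 98.7, 93.8, 105.0.
Season total = 1152.2 DD.
Complete generations = ⌊1152.2 / 352⌋ = 3.

3 generations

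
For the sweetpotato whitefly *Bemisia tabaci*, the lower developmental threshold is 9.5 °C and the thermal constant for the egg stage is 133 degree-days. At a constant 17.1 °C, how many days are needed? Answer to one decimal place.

Daily accumulation = 17.1 − 9.5 = 7.6 DD/day.
Duration = 133 / 7.6 = 17.500 ≈ 17.5 days.

17.5 days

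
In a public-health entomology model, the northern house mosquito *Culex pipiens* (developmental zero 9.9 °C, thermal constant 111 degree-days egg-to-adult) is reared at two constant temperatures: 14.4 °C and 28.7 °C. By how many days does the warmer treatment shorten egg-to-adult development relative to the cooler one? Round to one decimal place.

18.8 days

At 14.4 °C: 111 / (14.4 − 9.9) = 111 / 4.5 = 24.667 d.
At 28.7 °C: 111 / (28.7 − 9.9) = 111 / 18.8 = 5.904 d.
Difference = |24.667 − 5.904| = 18.762 ≈ 18.8 days.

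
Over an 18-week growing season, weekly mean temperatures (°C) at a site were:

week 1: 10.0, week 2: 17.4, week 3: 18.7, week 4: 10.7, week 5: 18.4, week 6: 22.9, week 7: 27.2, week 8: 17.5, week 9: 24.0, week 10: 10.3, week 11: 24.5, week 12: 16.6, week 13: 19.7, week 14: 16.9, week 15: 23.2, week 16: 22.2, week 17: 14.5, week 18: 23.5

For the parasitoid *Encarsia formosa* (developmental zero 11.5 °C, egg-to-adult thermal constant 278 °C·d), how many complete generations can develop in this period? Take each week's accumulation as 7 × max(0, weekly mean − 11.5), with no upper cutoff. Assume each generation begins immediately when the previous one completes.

3 generations

Weekly DD (7 × max(0, T̄ − 11.5)): 0.0, 41.3, 50.4, 0.0, 48.3, 79.8, 109.9, 42.0, 87.5, 0.0, 91.0, 35.7, 57.4, 37.8, 81.9, 74.9, 21.0, 84.0.
Season total = 942.9 DD.
Complete generations = ⌊942.9 / 278⌋ = 3.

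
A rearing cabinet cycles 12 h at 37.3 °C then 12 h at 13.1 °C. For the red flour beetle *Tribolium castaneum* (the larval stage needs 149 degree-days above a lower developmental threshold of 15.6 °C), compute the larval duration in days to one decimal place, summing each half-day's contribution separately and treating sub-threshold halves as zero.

Day half: max(0, 37.3 − 15.6) × 0.5 = 21.7 × 0.5 = 10.85 DD.
Night half: max(0, 13.1 − 15.6) × 0.5 = 0.0 × 0.5 = 0.00 DD.
Per 24 h: 10.85 DD/day.
Duration = 149 / 10.85 = 13.733 ≈ 13.7 days.

13.7 days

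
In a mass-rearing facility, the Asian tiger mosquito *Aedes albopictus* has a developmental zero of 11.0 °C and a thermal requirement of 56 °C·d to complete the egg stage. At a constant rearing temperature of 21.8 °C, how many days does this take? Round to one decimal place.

Daily accumulation = 21.8 − 11.0 = 10.8 DD/day.
Duration = 56 / 10.8 = 5.185 ≈ 5.2 days.

5.2 days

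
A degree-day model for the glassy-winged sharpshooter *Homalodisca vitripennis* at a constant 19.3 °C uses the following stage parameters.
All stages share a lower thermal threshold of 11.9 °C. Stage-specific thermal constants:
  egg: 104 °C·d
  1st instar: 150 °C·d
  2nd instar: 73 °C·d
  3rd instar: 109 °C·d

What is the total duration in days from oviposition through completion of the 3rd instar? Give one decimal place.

58.9 days

Daily accumulation at 19.3 °C = 19.3 − 11.9 = 7.4 DD/day.
Total K = 104 + 150 + 73 + 109 = 436 DD.
Total duration = 436 / 7.4 = 58.919 ≈ 58.9 days.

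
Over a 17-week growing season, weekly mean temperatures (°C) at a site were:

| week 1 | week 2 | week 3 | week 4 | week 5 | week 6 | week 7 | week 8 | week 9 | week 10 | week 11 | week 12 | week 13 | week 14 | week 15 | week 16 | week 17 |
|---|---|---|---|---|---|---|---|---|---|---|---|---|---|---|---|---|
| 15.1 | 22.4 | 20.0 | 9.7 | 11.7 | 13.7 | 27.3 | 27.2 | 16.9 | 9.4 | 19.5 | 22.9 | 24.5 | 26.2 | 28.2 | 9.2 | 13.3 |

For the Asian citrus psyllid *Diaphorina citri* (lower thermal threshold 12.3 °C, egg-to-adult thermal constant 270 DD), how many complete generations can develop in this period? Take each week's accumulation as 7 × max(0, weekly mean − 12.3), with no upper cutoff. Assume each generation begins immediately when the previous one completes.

Weekly DD (7 × max(0, T̄ − 12.3)): 19.6, 70.7, 53.9, 0.0, 0.0, 9.8, 105.0, 104.3, 32.2, 0.0, 50.4, 74.2, 85.4, 97.3, 111.3, 0.0, 7.0.
Season total = 821.1 DD.
Complete generations = ⌊821.1 / 270⌋ = 3.

3 generations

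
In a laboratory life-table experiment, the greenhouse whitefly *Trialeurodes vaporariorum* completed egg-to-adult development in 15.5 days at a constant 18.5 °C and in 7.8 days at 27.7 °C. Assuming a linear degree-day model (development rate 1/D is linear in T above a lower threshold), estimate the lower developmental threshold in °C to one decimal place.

Equal thermal constants: D₁(T₁ − T_b) = D₂(T₂ − T_b).
15.5·(18.5 − T_b) = 7.8·(27.7 − T_b)
T_b = (15.5·18.5 − 7.8·27.7) / (15.5 − 7.8) = 70.69 / 7.7 = 9.181 °C ≈ 9.2 °C.

9.2 °C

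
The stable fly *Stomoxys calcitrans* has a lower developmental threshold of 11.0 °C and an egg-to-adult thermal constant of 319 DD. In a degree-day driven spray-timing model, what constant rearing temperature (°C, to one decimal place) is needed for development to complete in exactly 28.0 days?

22.4 °C

Required daily accumulation = 319 / 28.0 = 11.393 DD/day.
T = T_base + 11.393 = 11.0 + 11.393 = 22.393 ≈ 22.4 °C.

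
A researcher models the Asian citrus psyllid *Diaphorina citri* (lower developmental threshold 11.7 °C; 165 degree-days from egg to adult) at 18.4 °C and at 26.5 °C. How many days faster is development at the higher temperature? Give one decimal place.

At 18.4 °C: 165 / (18.4 − 11.7) = 165 / 6.7 = 24.627 d.
At 26.5 °C: 165 / (26.5 − 11.7) = 165 / 14.8 = 11.149 d.
Difference = |24.627 − 11.149| = 13.478 ≈ 13.5 days.

13.5 days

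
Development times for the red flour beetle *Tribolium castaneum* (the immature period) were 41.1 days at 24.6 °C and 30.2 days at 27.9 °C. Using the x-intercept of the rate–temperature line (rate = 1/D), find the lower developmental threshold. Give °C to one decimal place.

Equal thermal constants: D₁(T₁ − T_b) = D₂(T₂ − T_b).
41.1·(24.6 − T_b) = 30.2·(27.9 − T_b)
T_b = (41.1·24.6 − 30.2·27.9) / (41.1 − 30.2) = 168.48 / 10.9 = 15.457 °C ≈ 15.5 °C.

15.5 °C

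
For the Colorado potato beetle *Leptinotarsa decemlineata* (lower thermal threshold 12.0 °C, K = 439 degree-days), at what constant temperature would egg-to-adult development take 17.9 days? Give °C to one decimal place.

36.5 °C

Required daily accumulation = 439 / 17.9 = 24.525 DD/day.
T = T_base + 24.525 = 12.0 + 24.525 = 36.525 ≈ 36.5 °C.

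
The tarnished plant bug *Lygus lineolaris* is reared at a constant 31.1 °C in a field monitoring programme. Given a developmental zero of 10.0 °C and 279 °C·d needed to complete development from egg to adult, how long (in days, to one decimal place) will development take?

13.2 days

Daily accumulation = 31.1 − 10.0 = 21.1 DD/day.
Duration = 279 / 21.1 = 13.223 ≈ 13.2 days.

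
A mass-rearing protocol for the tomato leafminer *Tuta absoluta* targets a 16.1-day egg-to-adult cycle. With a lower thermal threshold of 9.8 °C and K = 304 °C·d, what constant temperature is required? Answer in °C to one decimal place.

28.7 °C

Required daily accumulation = 304 / 16.1 = 18.882 DD/day.
T = T_base + 18.882 = 9.8 + 18.882 = 28.682 ≈ 28.7 °C.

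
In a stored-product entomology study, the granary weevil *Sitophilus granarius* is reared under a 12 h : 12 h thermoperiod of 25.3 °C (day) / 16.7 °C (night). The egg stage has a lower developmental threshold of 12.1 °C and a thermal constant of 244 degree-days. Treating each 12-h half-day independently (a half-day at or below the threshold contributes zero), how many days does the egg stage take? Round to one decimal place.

Day half: max(0, 25.3 − 12.1) × 0.5 = 13.2 × 0.5 = 6.60 DD.
Night half: max(0, 16.7 − 12.1) × 0.5 = 4.6 × 0.5 = 2.30 DD.
Per 24 h: 8.90 DD/day.
Duration = 244 / 8.90 = 27.416 ≈ 27.4 days.

27.4 days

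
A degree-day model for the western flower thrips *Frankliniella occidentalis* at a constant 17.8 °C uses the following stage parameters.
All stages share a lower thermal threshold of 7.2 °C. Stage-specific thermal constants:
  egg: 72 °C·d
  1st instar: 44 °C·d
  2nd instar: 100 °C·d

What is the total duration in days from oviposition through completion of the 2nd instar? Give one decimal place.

Daily accumulation at 17.8 °C = 17.8 − 7.2 = 10.6 DD/day.
Total K = 72 + 44 + 100 = 216 DD.
Total duration = 216 / 10.6 = 20.377 ≈ 20.4 days.

20.4 days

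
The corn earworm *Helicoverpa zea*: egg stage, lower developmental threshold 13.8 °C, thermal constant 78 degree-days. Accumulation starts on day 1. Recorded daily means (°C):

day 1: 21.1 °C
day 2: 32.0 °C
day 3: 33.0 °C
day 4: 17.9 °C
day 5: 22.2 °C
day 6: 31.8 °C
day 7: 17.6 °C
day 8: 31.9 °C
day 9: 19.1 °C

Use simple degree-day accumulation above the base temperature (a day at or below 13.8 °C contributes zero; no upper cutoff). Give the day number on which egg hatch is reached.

Daily DD above 13.8 °C: 7.3, 18.2, 19.2, 4.1, 8.4, 18.0, 3.8, 18.1, 5.3.
Cumulative: 7.3, 25.5, 44.7, 48.8, 57.2, 75.2, 79.0, 97.1, 102.4.
The total first reaches 78 DD on day 7.

day 7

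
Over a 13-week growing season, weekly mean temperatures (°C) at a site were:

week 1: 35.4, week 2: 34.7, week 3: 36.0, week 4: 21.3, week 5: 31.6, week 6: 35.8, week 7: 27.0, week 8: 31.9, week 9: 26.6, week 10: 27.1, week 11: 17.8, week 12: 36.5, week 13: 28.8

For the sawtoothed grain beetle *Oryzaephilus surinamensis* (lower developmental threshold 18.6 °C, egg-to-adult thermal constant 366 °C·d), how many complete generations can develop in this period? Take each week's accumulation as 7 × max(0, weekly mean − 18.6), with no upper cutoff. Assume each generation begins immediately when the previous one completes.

2 generations

Weekly DD (7 × max(0, T̄ − 18.6)): 117.6, 112.7, 121.8, 18.9, 91.0, 120.4, 58.8, 93.1, 56.0, 59.5, 0.0, 125.3, 71.4.
Season total = 1046.5 DD.
Complete generations = ⌊1046.5 / 366⌋ = 2.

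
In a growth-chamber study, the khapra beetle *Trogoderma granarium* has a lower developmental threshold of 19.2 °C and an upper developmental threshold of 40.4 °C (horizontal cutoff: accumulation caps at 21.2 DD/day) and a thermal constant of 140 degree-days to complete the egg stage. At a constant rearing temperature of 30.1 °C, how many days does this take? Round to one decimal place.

12.8 days

Daily accumulation = 30.1 − 19.2 = 10.9 DD/day.
Duration = 140 / 10.9 = 12.844 ≈ 12.8 days.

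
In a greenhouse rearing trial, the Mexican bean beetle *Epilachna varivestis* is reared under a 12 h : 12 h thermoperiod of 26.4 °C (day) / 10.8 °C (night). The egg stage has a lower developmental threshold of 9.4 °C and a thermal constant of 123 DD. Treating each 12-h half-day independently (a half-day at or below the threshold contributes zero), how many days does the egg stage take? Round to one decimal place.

13.4 days

Day half: max(0, 26.4 − 9.4) × 0.5 = 17.0 × 0.5 = 8.50 DD.
Night half: max(0, 10.8 − 9.4) × 0.5 = 1.4 × 0.5 = 0.70 DD.
Per 24 h: 9.20 DD/day.
Duration = 123 / 9.20 = 13.370 ≈ 13.4 days.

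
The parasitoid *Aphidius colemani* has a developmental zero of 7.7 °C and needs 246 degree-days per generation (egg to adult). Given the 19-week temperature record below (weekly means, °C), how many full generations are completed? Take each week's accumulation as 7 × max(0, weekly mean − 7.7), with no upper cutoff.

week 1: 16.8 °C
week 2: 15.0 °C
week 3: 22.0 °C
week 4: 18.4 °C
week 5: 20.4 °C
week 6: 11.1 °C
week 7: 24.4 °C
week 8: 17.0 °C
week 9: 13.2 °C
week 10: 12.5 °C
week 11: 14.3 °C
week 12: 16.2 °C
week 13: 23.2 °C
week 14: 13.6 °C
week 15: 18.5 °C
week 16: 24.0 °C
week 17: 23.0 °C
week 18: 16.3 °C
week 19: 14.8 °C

5 generations

Weekly DD (7 × max(0, T̄ − 7.7)): 63.7, 51.1, 100.1, 74.9, 88.9, 23.8, 116.9, 65.1, 38.5, 33.6, 46.2, 59.5, 108.5, 41.3, 75.6, 114.1, 107.1, 60.2, 49.7.
Season total = 1318.8 DD.
Complete generations = ⌊1318.8 / 246⌋ = 5.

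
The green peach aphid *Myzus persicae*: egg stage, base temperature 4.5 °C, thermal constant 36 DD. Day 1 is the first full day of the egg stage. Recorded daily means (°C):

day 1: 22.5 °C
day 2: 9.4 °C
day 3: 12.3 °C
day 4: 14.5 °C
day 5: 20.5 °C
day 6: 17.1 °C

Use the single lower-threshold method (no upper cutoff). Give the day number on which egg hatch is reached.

day 4

Daily DD above 4.5 °C: 18.0, 4.9, 7.8, 10.0, 16.0, 12.6.
Cumulative: 18.0, 22.9, 30.7, 40.7, 56.7, 69.3.
The total first reaches 36 DD on day 4.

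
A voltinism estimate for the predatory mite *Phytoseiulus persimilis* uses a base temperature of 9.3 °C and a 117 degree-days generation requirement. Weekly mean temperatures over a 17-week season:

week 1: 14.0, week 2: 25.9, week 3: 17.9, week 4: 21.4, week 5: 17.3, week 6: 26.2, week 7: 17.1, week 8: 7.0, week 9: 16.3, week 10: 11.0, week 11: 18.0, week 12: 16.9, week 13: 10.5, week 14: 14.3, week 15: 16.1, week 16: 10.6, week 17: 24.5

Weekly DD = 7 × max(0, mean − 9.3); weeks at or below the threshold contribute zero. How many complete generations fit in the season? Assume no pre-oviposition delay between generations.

Weekly DD (7 × max(0, T̄ − 9.3)): 32.9, 116.2, 60.2, 84.7, 56.0, 118.3, 54.6, 0.0, 49.0, 11.9, 60.9, 53.2, 8.4, 35.0, 47.6, 9.1, 106.4.
Season total = 904.4 DD.
Complete generations = ⌊904.4 / 117⌋ = 7.

7 generations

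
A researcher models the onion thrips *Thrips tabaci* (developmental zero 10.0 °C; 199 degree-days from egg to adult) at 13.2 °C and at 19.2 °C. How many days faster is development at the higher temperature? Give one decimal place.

40.6 days

At 13.2 °C: 199 / (13.2 − 10.0) = 199 / 3.2 = 62.188 d.
At 19.2 °C: 199 / (19.2 − 10.0) = 199 / 9.2 = 21.630 d.
Difference = |62.188 − 21.630| = 40.557 ≈ 40.6 days.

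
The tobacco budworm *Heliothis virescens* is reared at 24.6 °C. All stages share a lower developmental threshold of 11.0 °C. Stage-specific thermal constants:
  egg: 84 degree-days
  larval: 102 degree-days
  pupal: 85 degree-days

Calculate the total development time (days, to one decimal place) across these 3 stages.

Daily accumulation at 24.6 °C = 24.6 − 11.0 = 13.6 DD/day.
Total K = 84 + 102 + 85 = 271 DD.
Total duration = 271 / 13.6 = 19.926 ≈ 19.9 days.

19.9 days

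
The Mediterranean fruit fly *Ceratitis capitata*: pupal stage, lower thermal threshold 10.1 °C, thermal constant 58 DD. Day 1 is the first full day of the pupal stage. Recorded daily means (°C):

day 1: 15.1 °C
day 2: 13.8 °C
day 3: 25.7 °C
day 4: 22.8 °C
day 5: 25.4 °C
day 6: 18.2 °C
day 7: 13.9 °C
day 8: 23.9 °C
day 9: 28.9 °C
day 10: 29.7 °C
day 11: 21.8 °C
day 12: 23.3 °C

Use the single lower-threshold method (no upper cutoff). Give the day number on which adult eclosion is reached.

day 6

Daily DD above 10.1 °C: 5.0, 3.7, 15.6, 12.7, 15.3, 8.1, 3.8, 13.8, 18.8, 19.6, 11.7, 13.2.
Cumulative: 5.0, 8.7, 24.3, 37.0, 52.3, 60.4, 64.2, 78.0, 96.8, 116.4, 128.1, 141.3.
The total first reaches 58 DD on day 6.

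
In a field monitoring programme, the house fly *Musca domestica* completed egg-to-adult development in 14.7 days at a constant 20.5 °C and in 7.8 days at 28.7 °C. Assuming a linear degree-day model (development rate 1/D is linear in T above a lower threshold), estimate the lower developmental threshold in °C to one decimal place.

Under the model K = D·(T − T_b), so D₁·(T₁ − T_b) = D₂·(T₂ − T_b).
14.7·(20.5 − T_b) = 7.8·(28.7 − T_b)
T_b = (14.7·20.5 − 7.8·28.7) / (14.7 − 7.8) = 77.49 / 6.9 = 11.230 °C ≈ 11.2 °C.

11.2 °C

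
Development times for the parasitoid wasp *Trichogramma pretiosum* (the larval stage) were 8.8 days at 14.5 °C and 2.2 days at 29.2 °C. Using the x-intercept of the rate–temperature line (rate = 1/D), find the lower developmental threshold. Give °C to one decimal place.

Equal thermal constants: D₁(T₁ − T_b) = D₂(T₂ − T_b).
8.8·(14.5 − T_b) = 2.2·(29.2 − T_b)
T_b = (8.8·14.5 − 2.2·29.2) / (8.8 − 2.2) = 63.36 / 6.6 = 9.600 °C ≈ 9.6 °C.

9.6 °C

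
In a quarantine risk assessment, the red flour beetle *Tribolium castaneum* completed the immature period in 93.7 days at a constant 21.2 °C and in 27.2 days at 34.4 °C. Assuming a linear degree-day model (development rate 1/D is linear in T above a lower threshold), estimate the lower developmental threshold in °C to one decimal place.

15.8 °C

Under the model K = D·(T − T_b), so D₁·(T₁ − T_b) = D₂·(T₂ − T_b).
93.7·(21.2 − T_b) = 27.2·(34.4 − T_b)
T_b = (93.7·21.2 − 27.2·34.4) / (93.7 − 27.2) = 1050.76 / 66.5 = 15.801 °C ≈ 15.8 °C.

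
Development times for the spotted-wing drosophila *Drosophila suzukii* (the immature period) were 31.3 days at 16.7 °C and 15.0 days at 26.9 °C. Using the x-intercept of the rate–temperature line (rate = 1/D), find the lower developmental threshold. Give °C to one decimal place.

7.3 °C

Linear rate model ⇒ the product D·(T − T_b) is constant across temperatures.
31.3·(16.7 − T_b) = 15.0·(26.9 − T_b)
T_b = (31.3·16.7 − 15.0·26.9) / (31.3 − 15.0) = 119.21 / 16.3 = 7.313 °C ≈ 7.3 °C.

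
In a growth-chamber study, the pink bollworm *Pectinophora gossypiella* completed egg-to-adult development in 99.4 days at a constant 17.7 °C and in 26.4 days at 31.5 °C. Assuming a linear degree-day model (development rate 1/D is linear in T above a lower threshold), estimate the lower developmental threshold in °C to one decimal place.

12.7 °C

Under the model K = D·(T − T_b), so D₁·(T₁ − T_b) = D₂·(T₂ − T_b).
99.4·(17.7 − T_b) = 26.4·(31.5 − T_b)
T_b = (99.4·17.7 − 26.4·31.5) / (99.4 − 26.4) = 927.78 / 73.0 = 12.709 °C ≈ 12.7 °C.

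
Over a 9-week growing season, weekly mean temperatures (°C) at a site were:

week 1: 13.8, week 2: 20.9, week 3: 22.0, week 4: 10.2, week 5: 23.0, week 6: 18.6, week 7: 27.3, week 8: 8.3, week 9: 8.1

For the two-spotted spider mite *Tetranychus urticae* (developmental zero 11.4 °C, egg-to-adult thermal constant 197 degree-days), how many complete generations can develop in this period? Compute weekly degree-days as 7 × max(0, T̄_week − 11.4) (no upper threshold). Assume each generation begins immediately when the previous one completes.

2 generations

Weekly DD (7 × max(0, T̄ − 11.4)): 16.8, 66.5, 74.2, 0.0, 81.2, 50.4, 111.3, 0.0, 0.0.
Season total = 400.4 DD.
Complete generations = ⌊400.4 / 197⌋ = 2.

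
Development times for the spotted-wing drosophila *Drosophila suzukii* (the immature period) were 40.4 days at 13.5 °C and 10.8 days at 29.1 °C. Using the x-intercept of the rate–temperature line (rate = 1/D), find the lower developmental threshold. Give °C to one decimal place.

Equal thermal constants: D₁(T₁ − T_b) = D₂(T₂ − T_b).
40.4·(13.5 − T_b) = 10.8·(29.1 − T_b)
T_b = (40.4·13.5 − 10.8·29.1) / (40.4 − 10.8) = 231.12 / 29.6 = 7.808 °C ≈ 7.8 °C.

7.8 °C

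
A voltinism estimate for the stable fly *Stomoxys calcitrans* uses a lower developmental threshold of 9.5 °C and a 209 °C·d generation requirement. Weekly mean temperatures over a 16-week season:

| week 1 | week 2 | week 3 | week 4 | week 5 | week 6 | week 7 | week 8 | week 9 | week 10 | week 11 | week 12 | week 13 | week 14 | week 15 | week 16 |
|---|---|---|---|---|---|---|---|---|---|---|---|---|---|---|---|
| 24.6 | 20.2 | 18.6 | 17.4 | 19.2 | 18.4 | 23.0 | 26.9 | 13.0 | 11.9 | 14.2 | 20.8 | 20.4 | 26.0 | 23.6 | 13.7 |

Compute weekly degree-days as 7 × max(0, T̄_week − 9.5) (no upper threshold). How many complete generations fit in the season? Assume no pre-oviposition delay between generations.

Weekly DD (7 × max(0, T̄ − 9.5)): 105.7, 74.9, 63.7, 55.3, 67.9, 62.3, 94.5, 121.8, 24.5, 16.8, 32.9, 79.1, 76.3, 115.5, 98.7, 29.4.
Season total = 1119.3 DD.
Complete generations = ⌊1119.3 / 209⌋ = 5.

5 generations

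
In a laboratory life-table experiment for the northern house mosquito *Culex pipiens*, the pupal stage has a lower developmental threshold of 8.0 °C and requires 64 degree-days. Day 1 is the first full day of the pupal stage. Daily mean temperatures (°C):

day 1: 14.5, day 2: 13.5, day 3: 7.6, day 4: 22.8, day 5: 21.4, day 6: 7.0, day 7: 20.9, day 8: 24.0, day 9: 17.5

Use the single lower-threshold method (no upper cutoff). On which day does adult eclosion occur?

day 8

Daily DD above 8.0 °C: 6.5, 5.5, 0.0, 14.8, 13.4, 0.0, 12.9, 16.0, 9.5.
Cumulative: 6.5, 12.0, 12.0, 26.8, 40.2, 40.2, 53.1, 69.1, 78.6.
The total first reaches 64 DD on day 8.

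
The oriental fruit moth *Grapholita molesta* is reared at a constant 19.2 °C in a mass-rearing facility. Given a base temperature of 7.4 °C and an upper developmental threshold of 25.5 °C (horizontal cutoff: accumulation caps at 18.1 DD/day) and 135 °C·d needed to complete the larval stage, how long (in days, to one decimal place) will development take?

11.4 days

Daily accumulation = 19.2 − 7.4 = 11.8 DD/day.
Duration = 135 / 11.8 = 11.441 ≈ 11.4 days.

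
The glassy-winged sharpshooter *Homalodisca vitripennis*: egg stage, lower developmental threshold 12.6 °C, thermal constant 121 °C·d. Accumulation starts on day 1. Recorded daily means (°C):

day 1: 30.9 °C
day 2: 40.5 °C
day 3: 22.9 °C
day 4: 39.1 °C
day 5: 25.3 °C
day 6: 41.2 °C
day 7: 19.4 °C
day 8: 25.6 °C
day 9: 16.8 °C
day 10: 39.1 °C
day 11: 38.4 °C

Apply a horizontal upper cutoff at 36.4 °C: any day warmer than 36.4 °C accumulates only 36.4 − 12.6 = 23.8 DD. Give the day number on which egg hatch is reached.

Daily DD above 12.6 °C (capped at 23.8): 18.3, 23.8, 10.3, 23.8, 12.7, 23.8, 6.8, 13.0, 4.2, 23.8, 23.8.
Cumulative: 18.3, 42.1, 52.4, 76.2, 88.9, 112.7, 119.5, 132.5, 136.7, 160.5, 184.3.
The total first reaches 121 DD on day 8.

day 8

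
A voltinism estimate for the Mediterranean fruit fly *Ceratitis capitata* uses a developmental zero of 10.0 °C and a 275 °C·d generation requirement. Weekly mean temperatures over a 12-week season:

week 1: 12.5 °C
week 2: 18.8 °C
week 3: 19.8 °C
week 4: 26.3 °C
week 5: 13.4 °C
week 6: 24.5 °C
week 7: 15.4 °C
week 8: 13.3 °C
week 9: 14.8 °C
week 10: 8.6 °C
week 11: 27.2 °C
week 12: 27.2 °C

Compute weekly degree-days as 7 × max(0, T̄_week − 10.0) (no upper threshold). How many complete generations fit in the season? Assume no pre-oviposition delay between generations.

2 generations

Weekly DD (7 × max(0, T̄ − 10.0)): 17.5, 61.6, 68.6, 114.1, 23.8, 101.5, 37.8, 23.1, 33.6, 0.0, 120.4, 120.4.
Season total = 722.4 DD.
Complete generations = ⌊722.4 / 275⌋ = 2.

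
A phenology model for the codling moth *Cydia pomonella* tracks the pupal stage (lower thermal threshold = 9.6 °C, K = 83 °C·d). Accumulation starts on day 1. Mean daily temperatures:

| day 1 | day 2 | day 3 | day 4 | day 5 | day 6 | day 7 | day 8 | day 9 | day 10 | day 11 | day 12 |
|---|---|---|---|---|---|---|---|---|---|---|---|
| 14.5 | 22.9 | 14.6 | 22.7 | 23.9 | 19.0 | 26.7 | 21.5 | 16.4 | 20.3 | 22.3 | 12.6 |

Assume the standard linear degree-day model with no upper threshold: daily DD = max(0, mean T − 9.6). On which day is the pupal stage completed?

Daily DD above 9.6 °C: 4.9, 13.3, 5.0, 13.1, 14.3, 9.4, 17.1, 11.9, 6.8, 10.7, 12.7, 3.0.
Cumulative: 4.9, 18.2, 23.2, 36.3, 50.6, 60.0, 77.1, 89.0, 95.8, 106.5, 119.2, 122.2.
The total first reaches 83 DD on day 8.

day 8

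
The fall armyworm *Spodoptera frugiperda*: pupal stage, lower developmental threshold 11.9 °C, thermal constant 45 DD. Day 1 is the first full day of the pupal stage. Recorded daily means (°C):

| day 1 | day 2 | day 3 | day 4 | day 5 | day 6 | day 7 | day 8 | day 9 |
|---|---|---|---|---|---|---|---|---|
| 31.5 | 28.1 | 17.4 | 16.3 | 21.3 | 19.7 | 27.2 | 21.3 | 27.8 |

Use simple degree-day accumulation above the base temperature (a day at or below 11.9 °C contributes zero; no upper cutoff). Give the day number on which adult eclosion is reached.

day 4

Daily DD above 11.9 °C: 19.6, 16.2, 5.5, 4.4, 9.4, 7.8, 15.3, 9.4, 15.9.
Cumulative: 19.6, 35.8, 41.3, 45.7, 55.1, 62.9, 78.2, 87.6, 103.5.
The total first reaches 45 DD on day 4.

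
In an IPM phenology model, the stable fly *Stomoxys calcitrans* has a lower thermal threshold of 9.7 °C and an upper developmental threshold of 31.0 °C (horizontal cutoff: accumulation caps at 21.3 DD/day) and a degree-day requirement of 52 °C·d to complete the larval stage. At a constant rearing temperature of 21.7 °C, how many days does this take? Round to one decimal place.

Daily accumulation = 21.7 − 9.7 = 12.0 DD/day.
Duration = 52 / 12.0 = 4.333 ≈ 4.3 days.

4.3 days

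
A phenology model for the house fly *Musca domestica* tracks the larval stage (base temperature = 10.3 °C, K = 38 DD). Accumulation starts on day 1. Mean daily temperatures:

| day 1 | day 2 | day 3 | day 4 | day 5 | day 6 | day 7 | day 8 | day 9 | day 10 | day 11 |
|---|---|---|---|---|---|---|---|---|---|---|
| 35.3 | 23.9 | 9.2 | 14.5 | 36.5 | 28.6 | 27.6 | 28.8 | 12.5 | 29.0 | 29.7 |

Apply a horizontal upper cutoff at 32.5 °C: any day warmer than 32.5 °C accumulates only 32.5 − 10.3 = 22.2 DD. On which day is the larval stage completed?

day 4

Daily DD above 10.3 °C (capped at 22.2): 22.2, 13.6, 0.0, 4.2, 22.2, 18.3, 17.3, 18.5, 2.2, 18.7, 19.4.
Cumulative: 22.2, 35.8, 35.8, 40.0, 62.2, 80.5, 97.8, 116.3, 118.5, 137.2, 156.6.
The total first reaches 38 DD on day 4.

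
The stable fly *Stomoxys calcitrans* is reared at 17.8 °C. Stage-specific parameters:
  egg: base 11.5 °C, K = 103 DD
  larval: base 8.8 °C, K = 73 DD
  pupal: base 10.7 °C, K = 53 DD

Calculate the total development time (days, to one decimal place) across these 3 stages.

egg: 103 / (17.8 − 11.5) = 103 / 6.3 = 16.349 d.
larval: 73 / (17.8 − 8.8) = 73 / 9.0 = 8.111 d.
pupal: 53 / (17.8 − 10.7) = 53 / 7.1 = 7.465 d.
Sum = 31.925 ≈ 31.9 days.

31.9 days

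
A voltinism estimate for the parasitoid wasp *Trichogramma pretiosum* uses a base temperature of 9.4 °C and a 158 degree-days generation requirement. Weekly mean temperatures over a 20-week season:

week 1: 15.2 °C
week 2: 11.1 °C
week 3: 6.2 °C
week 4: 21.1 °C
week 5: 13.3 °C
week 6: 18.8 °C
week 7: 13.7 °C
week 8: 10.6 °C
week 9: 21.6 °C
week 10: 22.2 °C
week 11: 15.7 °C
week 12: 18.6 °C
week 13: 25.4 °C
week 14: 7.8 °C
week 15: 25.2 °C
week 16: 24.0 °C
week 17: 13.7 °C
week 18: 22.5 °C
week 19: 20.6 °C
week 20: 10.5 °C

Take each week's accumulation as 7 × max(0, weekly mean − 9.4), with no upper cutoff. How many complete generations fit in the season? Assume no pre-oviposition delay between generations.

Weekly DD (7 × max(0, T̄ − 9.4)): 40.6, 11.9, 0.0, 81.9, 27.3, 65.8, 30.1, 8.4, 85.4, 89.6, 44.1, 64.4, 112.0, 0.0, 110.6, 102.2, 30.1, 91.7, 78.4, 7.7.
Season total = 1082.2 DD.
Complete generations = ⌊1082.2 / 158⌋ = 6.

6 generations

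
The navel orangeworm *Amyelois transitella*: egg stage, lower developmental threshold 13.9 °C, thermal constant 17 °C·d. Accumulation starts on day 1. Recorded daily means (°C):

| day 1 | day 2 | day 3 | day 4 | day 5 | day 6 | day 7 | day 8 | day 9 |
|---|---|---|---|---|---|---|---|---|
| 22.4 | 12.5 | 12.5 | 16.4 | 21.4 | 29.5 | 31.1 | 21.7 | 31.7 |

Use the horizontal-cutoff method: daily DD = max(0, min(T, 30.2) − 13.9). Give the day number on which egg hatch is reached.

Daily DD above 13.9 °C (capped at 16.3): 8.5, 0.0, 0.0, 2.5, 7.5, 15.6, 16.3, 7.8, 16.3.
Cumulative: 8.5, 8.5, 8.5, 11.0, 18.5, 34.1, 50.4, 58.2, 74.5.
The total first reaches 17 DD on day 5.

day 5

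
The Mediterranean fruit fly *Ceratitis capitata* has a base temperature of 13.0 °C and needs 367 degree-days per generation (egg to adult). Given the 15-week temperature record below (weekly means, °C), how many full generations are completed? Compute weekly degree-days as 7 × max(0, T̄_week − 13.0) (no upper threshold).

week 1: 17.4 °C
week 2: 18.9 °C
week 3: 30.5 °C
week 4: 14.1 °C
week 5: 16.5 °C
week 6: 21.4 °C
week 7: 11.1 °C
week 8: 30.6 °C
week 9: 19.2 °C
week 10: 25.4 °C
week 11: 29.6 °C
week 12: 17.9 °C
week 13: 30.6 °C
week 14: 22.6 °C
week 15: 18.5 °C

Weekly DD (7 × max(0, T̄ − 13.0)): 30.8, 41.3, 122.5, 7.7, 24.5, 58.8, 0.0, 123.2, 43.4, 86.8, 116.2, 34.3, 123.2, 67.2, 38.5.
Season total = 918.4 DD.
Complete generations = ⌊918.4 / 367⌋ = 2.

2 generations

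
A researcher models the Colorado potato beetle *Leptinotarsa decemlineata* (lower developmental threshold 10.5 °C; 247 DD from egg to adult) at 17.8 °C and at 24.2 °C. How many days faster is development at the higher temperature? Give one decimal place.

At 17.8 °C: 247 / (17.8 − 10.5) = 247 / 7.3 = 33.836 d.
At 24.2 °C: 247 / (24.2 − 10.5) = 247 / 13.7 = 18.029 d.
Difference = |33.836 − 18.029| = 15.806 ≈ 15.8 days.

15.8 days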